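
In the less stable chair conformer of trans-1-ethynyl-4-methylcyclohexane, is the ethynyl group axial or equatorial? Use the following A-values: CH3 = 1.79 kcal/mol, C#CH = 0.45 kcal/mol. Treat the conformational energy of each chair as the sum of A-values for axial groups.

C1 and C4 have opposite parity, so for the trans isomer the two substituents are e,e in one chair and a,a in the other.
Chair I (methyl axial, ethynyl axial): E = 2.24 kcal/mol.
Chair II (methyl equatorial, ethynyl equatorial): E = 0.00 kcal/mol.
Chair I is the less stable (higher-energy) conformer, and in that chair the ethynyl group is axial.

axial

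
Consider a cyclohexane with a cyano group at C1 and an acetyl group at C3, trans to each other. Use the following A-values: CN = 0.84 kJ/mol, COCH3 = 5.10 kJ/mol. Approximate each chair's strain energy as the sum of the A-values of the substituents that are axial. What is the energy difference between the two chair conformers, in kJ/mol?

C1 and C3 have the same parity, so for the trans isomer the two substituents are one axial and one equatorial in each chair.
Chair I (cyano axial, acetyl equatorial): E = 0.84 kJ/mol.
Chair II (cyano equatorial, acetyl axial): E = 5.10 kJ/mol.
ΔE = 5.10 − 0.84 = 4.26 kJ/mol; chair I is more stable.

4.26 kJ/mol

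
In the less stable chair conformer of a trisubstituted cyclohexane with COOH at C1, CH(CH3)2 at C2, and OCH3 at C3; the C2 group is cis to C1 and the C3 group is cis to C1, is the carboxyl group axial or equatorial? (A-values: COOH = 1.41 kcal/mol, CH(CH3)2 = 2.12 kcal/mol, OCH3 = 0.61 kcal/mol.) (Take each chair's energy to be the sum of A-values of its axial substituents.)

Chair I (carboxyl axial, isopropyl equatorial, methoxy axial): E = 2.02 kcal/mol.
Chair II (carboxyl equatorial, isopropyl axial, methoxy equatorial): E = 2.12 kcal/mol.
Chair II is the less stable (higher-energy) conformer, and in that chair the carboxyl group is equatorial.

equatorial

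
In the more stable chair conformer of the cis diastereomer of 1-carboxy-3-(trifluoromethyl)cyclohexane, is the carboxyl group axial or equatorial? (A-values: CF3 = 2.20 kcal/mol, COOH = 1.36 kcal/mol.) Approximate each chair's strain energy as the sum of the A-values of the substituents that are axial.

C1 and C3 have the same parity, so for the cis isomer the two substituents are e,e in one chair and a,a in the other.
Chair I (trifluoromethyl axial, carboxyl axial): E = 3.56 kcal/mol.
Chair II (trifluoromethyl equatorial, carboxyl equatorial): E = 0.00 kcal/mol.
Chair II is the more stable (lower-energy) conformer, and in that chair the carboxyl group is equatorial.

equatorial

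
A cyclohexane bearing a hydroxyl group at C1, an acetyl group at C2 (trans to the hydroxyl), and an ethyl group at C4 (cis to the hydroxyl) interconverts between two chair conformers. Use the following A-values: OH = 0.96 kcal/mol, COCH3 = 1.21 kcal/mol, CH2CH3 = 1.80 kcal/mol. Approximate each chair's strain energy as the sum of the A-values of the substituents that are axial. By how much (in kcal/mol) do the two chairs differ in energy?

0.37 kcal/mol

Chair I (hydroxyl axial, acetyl axial, ethyl equatorial): E = 2.17 kcal/mol.
Chair II (hydroxyl equatorial, acetyl equatorial, ethyl axial): E = 1.80 kcal/mol.
ΔE = 2.17 − 1.80 = 0.37 kcal/mol; chair II is more stable.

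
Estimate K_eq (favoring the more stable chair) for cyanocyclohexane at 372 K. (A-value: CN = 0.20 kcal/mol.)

One chair has the cyano group axial (E = 0.20 kcal/mol) and the other has it equatorial (E = 0).
ΔG = 0.20 kcal/mol between the two chairs.
K = exp(ΔG/RT) with R = 1.987×10⁻³ kcal mol⁻¹ K⁻¹ and T = 372 K gives K ≈ 1.31.

K ≈ 1.31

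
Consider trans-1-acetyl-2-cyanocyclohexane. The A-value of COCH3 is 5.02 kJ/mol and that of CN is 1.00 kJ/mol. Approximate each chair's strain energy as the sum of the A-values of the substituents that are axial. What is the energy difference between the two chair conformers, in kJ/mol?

6.02 kJ/mol

C1 and C2 have opposite parity, so for the trans isomer the two substituents are e,e in one chair and a,a in the other.
Chair I (acetyl axial, cyano axial): E = 6.02 kJ/mol.
Chair II (acetyl equatorial, cyano equatorial): E = 0.00 kJ/mol.
ΔE = 6.02 − 0.00 = 6.02 kJ/mol; chair II is more stable.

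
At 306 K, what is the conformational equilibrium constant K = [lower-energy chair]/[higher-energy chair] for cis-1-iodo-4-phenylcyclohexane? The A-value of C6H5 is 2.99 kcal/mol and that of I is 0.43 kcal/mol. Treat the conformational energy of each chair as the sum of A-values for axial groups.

C1 and C4 have opposite parity, so for the cis isomer the two substituents are one axial and one equatorial in each chair.
Chair I (phenyl axial, iodo equatorial): E = 2.99 kcal/mol; chair II (phenyl equatorial, iodo axial): E = 0.43 kcal/mol.
ΔG = 2.56 kcal/mol between the two chairs.
K = exp(ΔG/RT) with R = 1.987×10⁻³ kcal mol⁻¹ K⁻¹ and T = 306 K gives K ≈ 67.4.

K ≈ 67.4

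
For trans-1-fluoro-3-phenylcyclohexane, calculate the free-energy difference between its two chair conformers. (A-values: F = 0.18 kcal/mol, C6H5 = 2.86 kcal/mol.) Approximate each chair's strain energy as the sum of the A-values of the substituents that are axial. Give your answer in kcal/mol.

2.68 kcal/mol

C1 and C3 have the same parity, so for the trans isomer the two substituents are one axial and one equatorial in each chair.
Chair I (fluoro axial, phenyl equatorial): E = 0.18 kcal/mol.
Chair II (fluoro equatorial, phenyl axial): E = 2.86 kcal/mol.
ΔE = 2.86 − 0.18 = 2.68 kcal/mol; chair I is more stable.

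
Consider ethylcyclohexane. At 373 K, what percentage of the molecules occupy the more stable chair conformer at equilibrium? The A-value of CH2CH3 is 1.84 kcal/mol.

One chair has the ethyl group axial (E = 1.84 kcal/mol) and the other has it equatorial (E = 0).
ΔG = 1.84 kcal/mol between the two chairs.
K = exp(ΔG/RT) with R = 1.987×10⁻³ kcal mol⁻¹ K⁻¹ and T = 373 K gives K ≈ 12.
Fraction in the lower-energy chair = K/(K+1) = 92.3%.

92.3%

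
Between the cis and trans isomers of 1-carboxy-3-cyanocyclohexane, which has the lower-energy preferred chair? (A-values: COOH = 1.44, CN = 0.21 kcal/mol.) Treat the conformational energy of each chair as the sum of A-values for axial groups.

cis

At 1,3 positions (parity same): cis → (e,e or a,a); trans → (a,e or e,a).
Best chair for cis: E = 0.00 kcal/mol; best chair for trans: E = 0.21 kcal/mol.
The cis isomer is lower by 0.21 kcal/mol.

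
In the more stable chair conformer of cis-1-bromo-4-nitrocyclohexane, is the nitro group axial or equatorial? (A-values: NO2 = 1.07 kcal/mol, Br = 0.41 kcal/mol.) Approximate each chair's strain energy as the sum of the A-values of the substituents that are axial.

C1 and C4 have opposite parity, so for the cis isomer the two substituents are one axial and one equatorial in each chair.
Chair I (nitro axial, bromo equatorial): E = 1.07 kcal/mol.
Chair II (nitro equatorial, bromo axial): E = 0.41 kcal/mol.
Chair II is the more stable (lower-energy) conformer, and in that chair the nitro group is equatorial.

equatorial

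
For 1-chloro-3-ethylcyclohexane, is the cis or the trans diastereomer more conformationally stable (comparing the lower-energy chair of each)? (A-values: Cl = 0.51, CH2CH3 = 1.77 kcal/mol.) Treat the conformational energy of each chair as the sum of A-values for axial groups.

At 1,3 positions (parity same): cis → (e,e or a,a); trans → (a,e or e,a).
Best chair for cis: E = 0.00 kcal/mol; best chair for trans: E = 0.51 kcal/mol.
The cis isomer is lower by 0.51 kcal/mol.

cis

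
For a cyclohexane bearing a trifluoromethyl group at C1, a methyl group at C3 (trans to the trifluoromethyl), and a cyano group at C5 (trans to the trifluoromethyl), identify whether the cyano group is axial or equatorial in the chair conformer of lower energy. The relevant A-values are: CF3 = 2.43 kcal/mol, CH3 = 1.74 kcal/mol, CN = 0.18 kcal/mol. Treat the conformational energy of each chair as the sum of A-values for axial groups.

axial

Chair I (trifluoromethyl axial, methyl equatorial, cyano equatorial): E = 2.43 kcal/mol.
Chair II (trifluoromethyl equatorial, methyl axial, cyano axial): E = 1.92 kcal/mol.
Chair II is the more stable (lower-energy) conformer, and in that chair the cyano group is axial.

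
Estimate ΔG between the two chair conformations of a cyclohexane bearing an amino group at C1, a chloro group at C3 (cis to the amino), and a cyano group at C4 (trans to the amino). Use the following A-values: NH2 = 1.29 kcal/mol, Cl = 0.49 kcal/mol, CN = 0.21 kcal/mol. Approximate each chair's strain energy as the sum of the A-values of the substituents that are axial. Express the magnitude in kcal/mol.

1.99 kcal/mol

Chair I (amino axial, chloro axial, cyano axial): E = 1.99 kcal/mol.
Chair II (amino equatorial, chloro equatorial, cyano equatorial): E = 0.00 kcal/mol.
ΔE = 1.99 − 0.00 = 1.99 kcal/mol; chair II is more stable.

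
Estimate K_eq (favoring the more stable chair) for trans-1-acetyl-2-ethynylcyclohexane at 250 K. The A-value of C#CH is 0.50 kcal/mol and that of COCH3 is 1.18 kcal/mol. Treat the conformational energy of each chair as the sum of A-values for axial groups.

K ≈ 29.4

C1 and C2 have opposite parity, so for the trans isomer the two substituents are e,e in one chair and a,a in the other.
Chair I (ethynyl axial, acetyl axial): E = 1.68 kcal/mol; chair II (ethynyl equatorial, acetyl equatorial): E = 0.00 kcal/mol.
ΔG = 1.68 kcal/mol between the two chairs.
K = exp(ΔG/RT) with R = 1.987×10⁻³ kcal mol⁻¹ K⁻¹ and T = 250 K gives K ≈ 29.4.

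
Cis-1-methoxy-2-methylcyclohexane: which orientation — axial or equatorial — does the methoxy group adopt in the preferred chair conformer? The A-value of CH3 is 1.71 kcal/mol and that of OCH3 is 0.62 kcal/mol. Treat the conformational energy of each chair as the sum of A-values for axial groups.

axial

C1 and C2 have opposite parity, so for the cis isomer the two substituents are one axial and one equatorial in each chair.
Chair I (methyl axial, methoxy equatorial): E = 1.71 kcal/mol.
Chair II (methyl equatorial, methoxy axial): E = 0.62 kcal/mol.
Chair II is the more stable (lower-energy) conformer, and in that chair the methoxy group is axial.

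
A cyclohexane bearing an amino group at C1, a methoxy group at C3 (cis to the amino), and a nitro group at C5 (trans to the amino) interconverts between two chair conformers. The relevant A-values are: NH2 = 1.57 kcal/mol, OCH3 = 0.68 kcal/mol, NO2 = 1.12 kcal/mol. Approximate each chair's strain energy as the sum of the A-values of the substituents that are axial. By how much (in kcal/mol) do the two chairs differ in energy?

Chair I (amino axial, methoxy axial, nitro equatorial): E = 2.25 kcal/mol.
Chair II (amino equatorial, methoxy equatorial, nitro axial): E = 1.12 kcal/mol.
ΔE = 2.25 − 1.12 = 1.13 kcal/mol; chair II is more stable.

1.13 kcal/mol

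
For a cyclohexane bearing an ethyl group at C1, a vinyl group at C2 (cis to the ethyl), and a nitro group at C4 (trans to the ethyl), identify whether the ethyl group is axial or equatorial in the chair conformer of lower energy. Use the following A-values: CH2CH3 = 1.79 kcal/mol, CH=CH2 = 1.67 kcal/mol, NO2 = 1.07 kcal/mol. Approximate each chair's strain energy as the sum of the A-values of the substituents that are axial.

equatorial

Chair I (ethyl axial, vinyl equatorial, nitro axial): E = 2.86 kcal/mol.
Chair II (ethyl equatorial, vinyl axial, nitro equatorial): E = 1.67 kcal/mol.
Chair II is the more stable (lower-energy) conformer, and in that chair the ethyl group is equatorial.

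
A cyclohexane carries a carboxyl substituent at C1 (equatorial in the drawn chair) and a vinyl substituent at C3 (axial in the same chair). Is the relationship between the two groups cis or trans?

trans

C1 and C3 have the same parity, so their axial bonds point in the same direction.
With same-parity carbons, two substituents on the same face are both axial or both equatorial; opposite faces give one of each.
Here the groups are equatorial/axial → opposite face → trans.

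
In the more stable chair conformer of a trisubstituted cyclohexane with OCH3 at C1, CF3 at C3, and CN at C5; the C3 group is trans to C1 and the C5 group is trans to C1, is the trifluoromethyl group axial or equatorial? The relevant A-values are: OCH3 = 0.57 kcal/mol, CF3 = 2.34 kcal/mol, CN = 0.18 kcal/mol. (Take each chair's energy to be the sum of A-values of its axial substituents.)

Chair I (methoxy axial, trifluoromethyl equatorial, cyano equatorial): E = 0.57 kcal/mol.
Chair II (methoxy equatorial, trifluoromethyl axial, cyano axial): E = 2.52 kcal/mol.
Chair I is the more stable (lower-energy) conformer, and in that chair the trifluoromethyl group is equatorial.

equatorial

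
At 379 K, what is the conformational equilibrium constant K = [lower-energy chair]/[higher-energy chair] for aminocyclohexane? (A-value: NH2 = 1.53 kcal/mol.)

K ≈ 7.63

One chair has the amino group axial (E = 1.53 kcal/mol) and the other has it equatorial (E = 0).
ΔG = 1.53 kcal/mol between the two chairs.
K = exp(ΔG/RT) with R = 1.987×10⁻³ kcal mol⁻¹ K⁻¹ and T = 379 K gives K ≈ 7.63.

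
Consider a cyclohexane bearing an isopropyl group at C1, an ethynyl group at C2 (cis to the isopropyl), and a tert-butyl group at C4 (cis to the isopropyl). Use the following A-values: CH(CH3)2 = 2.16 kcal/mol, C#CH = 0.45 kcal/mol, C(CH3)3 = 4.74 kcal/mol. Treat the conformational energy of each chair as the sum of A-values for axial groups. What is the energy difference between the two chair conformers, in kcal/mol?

Chair I (isopropyl axial, ethynyl equatorial, tert-butyl equatorial): E = 2.16 kcal/mol.
Chair II (isopropyl equatorial, ethynyl axial, tert-butyl axial): E = 5.19 kcal/mol.
ΔE = 5.19 − 2.16 = 3.03 kcal/mol; chair I is more stable.

3.03 kcal/mol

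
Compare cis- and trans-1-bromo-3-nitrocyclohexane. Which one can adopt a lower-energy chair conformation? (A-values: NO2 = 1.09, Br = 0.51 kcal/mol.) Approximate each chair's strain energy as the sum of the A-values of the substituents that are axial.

cis

At 1,3 positions (parity same): cis → (e,e or a,a); trans → (a,e or e,a).
Best chair for cis: E = 0.00 kcal/mol; best chair for trans: E = 0.51 kcal/mol.
The cis isomer is lower by 0.51 kcal/mol.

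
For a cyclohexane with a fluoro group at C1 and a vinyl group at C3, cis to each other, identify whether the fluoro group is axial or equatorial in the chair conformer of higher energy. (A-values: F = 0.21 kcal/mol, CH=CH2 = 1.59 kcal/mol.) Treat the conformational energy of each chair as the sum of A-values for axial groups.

axial

C1 and C3 have the same parity, so for the cis isomer the two substituents are e,e in one chair and a,a in the other.
Chair I (fluoro axial, vinyl axial): E = 1.80 kcal/mol.
Chair II (fluoro equatorial, vinyl equatorial): E = 0.00 kcal/mol.
Chair I is the less stable (higher-energy) conformer, and in that chair the fluoro group is axial.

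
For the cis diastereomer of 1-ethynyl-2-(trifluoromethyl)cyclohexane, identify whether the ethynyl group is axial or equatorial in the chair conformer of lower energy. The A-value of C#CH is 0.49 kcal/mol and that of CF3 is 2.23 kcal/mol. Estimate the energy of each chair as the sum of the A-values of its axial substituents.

axial

C1 and C2 have opposite parity, so for the cis isomer the two substituents are one axial and one equatorial in each chair.
Chair I (ethynyl axial, trifluoromethyl equatorial): E = 0.49 kcal/mol.
Chair II (ethynyl equatorial, trifluoromethyl axial): E = 2.23 kcal/mol.
Chair I is the more stable (lower-energy) conformer, and in that chair the ethynyl group is axial.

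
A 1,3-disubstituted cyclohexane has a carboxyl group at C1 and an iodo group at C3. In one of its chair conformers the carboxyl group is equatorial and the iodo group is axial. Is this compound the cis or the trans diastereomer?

C1 and C3 have the same parity, so their axial bonds point in the same direction.
With same-parity carbons, two substituents on the same face are both axial or both equatorial; opposite faces give one of each.
Here the groups are equatorial/axial → opposite face → trans.

trans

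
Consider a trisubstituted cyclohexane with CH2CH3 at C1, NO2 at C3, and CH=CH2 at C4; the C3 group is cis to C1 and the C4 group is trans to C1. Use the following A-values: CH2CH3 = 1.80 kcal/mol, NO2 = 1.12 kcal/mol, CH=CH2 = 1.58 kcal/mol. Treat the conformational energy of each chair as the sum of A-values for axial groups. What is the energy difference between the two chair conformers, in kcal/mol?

Chair I (ethyl axial, nitro axial, vinyl axial): E = 4.50 kcal/mol.
Chair II (ethyl equatorial, nitro equatorial, vinyl equatorial): E = 0.00 kcal/mol.
ΔE = 4.50 − 0.00 = 4.50 kcal/mol; chair II is more stable.

4.50 kcal/mol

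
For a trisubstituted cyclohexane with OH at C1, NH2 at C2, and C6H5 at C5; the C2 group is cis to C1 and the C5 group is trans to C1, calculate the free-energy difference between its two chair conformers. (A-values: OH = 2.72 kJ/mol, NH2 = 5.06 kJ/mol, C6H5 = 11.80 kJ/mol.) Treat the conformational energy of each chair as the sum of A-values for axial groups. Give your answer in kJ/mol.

14.14 kJ/mol

Chair I (hydroxyl axial, amino equatorial, phenyl equatorial): E = 2.72 kJ/mol.
Chair II (hydroxyl equatorial, amino axial, phenyl axial): E = 16.86 kJ/mol.
ΔE = 16.86 − 2.72 = 14.14 kJ/mol; chair I is more stable.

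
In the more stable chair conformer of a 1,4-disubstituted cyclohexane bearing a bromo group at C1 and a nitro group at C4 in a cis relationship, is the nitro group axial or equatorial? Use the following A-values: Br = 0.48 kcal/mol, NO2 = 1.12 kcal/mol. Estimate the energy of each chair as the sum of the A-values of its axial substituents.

C1 and C4 have opposite parity, so for the cis isomer the two substituents are one axial and one equatorial in each chair.
Chair I (bromo axial, nitro equatorial): E = 0.48 kcal/mol.
Chair II (bromo equatorial, nitro axial): E = 1.12 kcal/mol.
Chair I is the more stable (lower-energy) conformer, and in that chair the nitro group is equatorial.

equatorial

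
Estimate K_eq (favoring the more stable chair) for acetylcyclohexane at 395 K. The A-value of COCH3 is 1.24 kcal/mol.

One chair has the acetyl group axial (E = 1.24 kcal/mol) and the other has it equatorial (E = 0).
ΔG = 1.24 kcal/mol between the two chairs.
K = exp(ΔG/RT) with R = 1.987×10⁻³ kcal mol⁻¹ K⁻¹ and T = 395 K gives K ≈ 4.85.

K ≈ 4.85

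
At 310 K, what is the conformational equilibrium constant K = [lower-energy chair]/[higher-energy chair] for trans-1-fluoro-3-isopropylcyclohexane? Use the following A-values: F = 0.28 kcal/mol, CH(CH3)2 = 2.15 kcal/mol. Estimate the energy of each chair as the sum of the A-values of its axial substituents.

K ≈ 20.8

C1 and C3 have the same parity, so for the trans isomer the two substituents are one axial and one equatorial in each chair.
Chair I (fluoro axial, isopropyl equatorial): E = 0.28 kcal/mol; chair II (fluoro equatorial, isopropyl axial): E = 2.15 kcal/mol.
ΔG = 1.87 kcal/mol between the two chairs.
K = exp(ΔG/RT) with R = 1.987×10⁻³ kcal mol⁻¹ K⁻¹ and T = 310 K gives K ≈ 20.8.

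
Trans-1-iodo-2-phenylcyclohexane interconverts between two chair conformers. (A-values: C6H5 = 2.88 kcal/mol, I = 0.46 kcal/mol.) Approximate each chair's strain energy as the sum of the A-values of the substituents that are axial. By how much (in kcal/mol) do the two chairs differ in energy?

C1 and C2 have opposite parity, so for the trans isomer the two substituents are e,e in one chair and a,a in the other.
Chair I (phenyl axial, iodo axial): E = 3.34 kcal/mol.
Chair II (phenyl equatorial, iodo equatorial): E = 0.00 kcal/mol.
ΔE = 3.34 − 0.00 = 3.34 kcal/mol; chair II is more stable.

3.34 kcal/mol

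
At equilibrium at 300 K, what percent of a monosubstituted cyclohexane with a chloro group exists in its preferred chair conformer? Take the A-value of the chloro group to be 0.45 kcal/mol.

One chair has the chloro group axial (E = 0.45 kcal/mol) and the other has it equatorial (E = 0).
ΔG = 0.45 kcal/mol between the two chairs.
K = exp(ΔG/RT) with R = 1.987×10⁻³ kcal mol⁻¹ K⁻¹ and T = 300 K gives K ≈ 2.13.
Fraction in the lower-energy chair = K/(K+1) = 68.0%.

68.0%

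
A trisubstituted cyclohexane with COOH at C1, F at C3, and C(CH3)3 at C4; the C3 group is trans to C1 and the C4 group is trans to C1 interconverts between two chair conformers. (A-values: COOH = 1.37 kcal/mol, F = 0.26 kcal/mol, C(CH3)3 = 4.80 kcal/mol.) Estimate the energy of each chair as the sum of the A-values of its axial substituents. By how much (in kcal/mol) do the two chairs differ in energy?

Chair I (carboxyl axial, fluoro equatorial, tert-butyl axial): E = 6.17 kcal/mol.
Chair II (carboxyl equatorial, fluoro axial, tert-butyl equatorial): E = 0.26 kcal/mol.
ΔE = 6.17 − 0.26 = 5.91 kcal/mol; chair II is more stable.

5.91 kcal/mol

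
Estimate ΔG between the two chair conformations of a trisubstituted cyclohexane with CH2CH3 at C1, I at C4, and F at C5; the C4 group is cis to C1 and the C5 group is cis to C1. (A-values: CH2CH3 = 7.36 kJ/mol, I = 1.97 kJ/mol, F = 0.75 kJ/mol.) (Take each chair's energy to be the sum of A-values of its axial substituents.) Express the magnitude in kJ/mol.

6.14 kJ/mol

Chair I (ethyl axial, iodo equatorial, fluoro axial): E = 8.11 kJ/mol.
Chair II (ethyl equatorial, iodo axial, fluoro equatorial): E = 1.97 kJ/mol.
ΔE = 8.11 − 1.97 = 6.14 kJ/mol; chair II is more stable.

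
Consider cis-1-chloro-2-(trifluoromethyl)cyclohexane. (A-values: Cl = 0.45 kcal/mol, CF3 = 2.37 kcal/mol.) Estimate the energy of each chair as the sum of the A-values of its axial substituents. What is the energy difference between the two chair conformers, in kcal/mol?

C1 and C2 have opposite parity, so for the cis isomer the two substituents are one axial and one equatorial in each chair.
Chair I (chloro axial, trifluoromethyl equatorial): E = 0.45 kcal/mol.
Chair II (chloro equatorial, trifluoromethyl axial): E = 2.37 kcal/mol.
ΔE = 2.37 − 0.45 = 1.92 kcal/mol; chair I is more stable.

1.92 kcal/mol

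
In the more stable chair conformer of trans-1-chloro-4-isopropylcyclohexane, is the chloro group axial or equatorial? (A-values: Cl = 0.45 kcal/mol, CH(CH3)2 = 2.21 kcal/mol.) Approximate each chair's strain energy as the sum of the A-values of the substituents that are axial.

equatorial

C1 and C4 have opposite parity, so for the trans isomer the two substituents are e,e in one chair and a,a in the other.
Chair I (chloro axial, isopropyl axial): E = 2.66 kcal/mol.
Chair II (chloro equatorial, isopropyl equatorial): E = 0.00 kcal/mol.
Chair II is the more stable (lower-energy) conformer, and in that chair the chloro group is equatorial.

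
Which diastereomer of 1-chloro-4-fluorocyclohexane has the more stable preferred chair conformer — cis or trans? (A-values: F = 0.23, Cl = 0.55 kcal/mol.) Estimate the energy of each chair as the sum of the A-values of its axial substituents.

At 1,4 positions (parity opposite): cis → (a,e or e,a); trans → (e,e or a,a).
Best chair for cis: E = 0.23 kcal/mol; best chair for trans: E = 0.00 kcal/mol.
The trans isomer is lower by 0.23 kcal/mol.

trans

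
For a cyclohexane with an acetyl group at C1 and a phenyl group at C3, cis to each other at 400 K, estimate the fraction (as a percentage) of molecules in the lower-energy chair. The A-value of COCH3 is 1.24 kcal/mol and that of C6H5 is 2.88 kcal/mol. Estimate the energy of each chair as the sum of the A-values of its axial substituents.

99.4%

C1 and C3 have the same parity, so for the cis isomer the two substituents are e,e in one chair and a,a in the other.
Chair I (acetyl axial, phenyl axial): E = 4.12 kcal/mol; chair II (acetyl equatorial, phenyl equatorial): E = 0.00 kcal/mol.
ΔG = 4.12 kcal/mol between the two chairs.
K = exp(ΔG/RT) with R = 1.987×10⁻³ kcal mol⁻¹ K⁻¹ and T = 400 K gives K ≈ 178.
Fraction in the lower-energy chair = K/(K+1) = 99.4%.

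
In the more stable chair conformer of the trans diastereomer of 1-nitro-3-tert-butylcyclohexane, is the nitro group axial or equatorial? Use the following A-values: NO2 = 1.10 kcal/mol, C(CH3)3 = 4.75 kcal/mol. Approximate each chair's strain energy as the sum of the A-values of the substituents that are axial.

C1 and C3 have the same parity, so for the trans isomer the two substituents are one axial and one equatorial in each chair.
Chair I (nitro axial, tert-butyl equatorial): E = 1.10 kcal/mol.
Chair II (nitro equatorial, tert-butyl axial): E = 4.75 kcal/mol.
Chair I is the more stable (lower-energy) conformer, and in that chair the nitro group is axial.

axial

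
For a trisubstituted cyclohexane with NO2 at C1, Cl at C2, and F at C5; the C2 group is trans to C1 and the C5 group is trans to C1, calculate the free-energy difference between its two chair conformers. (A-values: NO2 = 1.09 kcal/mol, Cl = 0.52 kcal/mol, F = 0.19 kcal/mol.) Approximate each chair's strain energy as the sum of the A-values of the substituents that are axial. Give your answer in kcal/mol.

Chair I (nitro axial, chloro axial, fluoro equatorial): E = 1.61 kcal/mol.
Chair II (nitro equatorial, chloro equatorial, fluoro axial): E = 0.19 kcal/mol.
ΔE = 1.61 − 0.19 = 1.42 kcal/mol; chair II is more stable.

1.42 kcal/mol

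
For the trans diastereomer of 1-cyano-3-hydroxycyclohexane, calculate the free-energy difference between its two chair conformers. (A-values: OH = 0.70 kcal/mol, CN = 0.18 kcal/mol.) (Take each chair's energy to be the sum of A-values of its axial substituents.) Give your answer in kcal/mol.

C1 and C3 have the same parity, so for the trans isomer the two substituents are one axial and one equatorial in each chair.
Chair I (hydroxyl axial, cyano equatorial): E = 0.70 kcal/mol.
Chair II (hydroxyl equatorial, cyano axial): E = 0.18 kcal/mol.
ΔE = 0.70 − 0.18 = 0.52 kcal/mol; chair II is more stable.

0.52 kcal/mol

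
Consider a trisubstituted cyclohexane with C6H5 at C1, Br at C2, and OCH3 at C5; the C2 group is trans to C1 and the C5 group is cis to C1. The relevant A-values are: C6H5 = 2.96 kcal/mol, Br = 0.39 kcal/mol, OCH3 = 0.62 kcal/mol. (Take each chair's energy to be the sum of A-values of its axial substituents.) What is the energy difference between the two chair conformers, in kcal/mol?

Chair I (phenyl axial, bromo axial, methoxy axial): E = 3.97 kcal/mol.
Chair II (phenyl equatorial, bromo equatorial, methoxy equatorial): E = 0.00 kcal/mol.
ΔE = 3.97 − 0.00 = 3.97 kcal/mol; chair II is more stable.

3.97 kcal/mol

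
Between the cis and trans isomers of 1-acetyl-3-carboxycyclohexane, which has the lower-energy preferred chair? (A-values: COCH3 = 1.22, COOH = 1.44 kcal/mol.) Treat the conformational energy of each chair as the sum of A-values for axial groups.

At 1,3 positions (parity same): cis → (e,e or a,a); trans → (a,e or e,a).
Best chair for cis: E = 0.00 kcal/mol; best chair for trans: E = 1.22 kcal/mol.
The cis isomer is lower by 1.22 kcal/mol.

cis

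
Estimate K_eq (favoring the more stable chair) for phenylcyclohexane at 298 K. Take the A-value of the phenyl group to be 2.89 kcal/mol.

K ≈ 132

One chair has the phenyl group axial (E = 2.89 kcal/mol) and the other has it equatorial (E = 0).
ΔG = 2.89 kcal/mol between the two chairs.
K = exp(ΔG/RT) with R = 1.987×10⁻³ kcal mol⁻¹ K⁻¹ and T = 298 K gives K ≈ 132.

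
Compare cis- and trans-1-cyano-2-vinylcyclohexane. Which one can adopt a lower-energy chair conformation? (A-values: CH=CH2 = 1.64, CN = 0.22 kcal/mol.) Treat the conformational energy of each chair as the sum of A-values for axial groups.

trans

At 1,2 positions (parity opposite): cis → (a,e or e,a); trans → (e,e or a,a).
Best chair for cis: E = 0.22 kcal/mol; best chair for trans: E = 0.00 kcal/mol.
The trans isomer is lower by 0.22 kcal/mol.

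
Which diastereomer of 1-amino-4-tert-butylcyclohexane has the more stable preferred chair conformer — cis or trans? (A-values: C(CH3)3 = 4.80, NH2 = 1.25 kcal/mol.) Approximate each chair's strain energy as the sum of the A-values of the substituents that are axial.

At 1,4 positions (parity opposite): cis → (a,e or e,a); trans → (e,e or a,a).
Best chair for cis: E = 1.25 kcal/mol; best chair for trans: E = 0.00 kcal/mol.
The trans isomer is lower by 1.25 kcal/mol.

trans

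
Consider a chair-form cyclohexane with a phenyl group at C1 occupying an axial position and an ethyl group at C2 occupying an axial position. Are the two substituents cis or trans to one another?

trans

C1 and C2 have opposite parity, so their axial bonds point in opposite directions.
With opposite-parity carbons, two substituents on the same face are one axial and one equatorial; opposite faces give both axial or both equatorial.
Here the groups are axial/axial → opposite face → trans.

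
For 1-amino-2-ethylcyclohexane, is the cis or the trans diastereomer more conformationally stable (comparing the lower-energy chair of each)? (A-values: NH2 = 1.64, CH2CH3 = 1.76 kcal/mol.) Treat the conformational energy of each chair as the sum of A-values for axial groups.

At 1,2 positions (parity opposite): cis → (a,e or e,a); trans → (e,e or a,a).
Best chair for cis: E = 1.64 kcal/mol; best chair for trans: E = 0.00 kcal/mol.
The trans isomer is lower by 1.64 kcal/mol.

trans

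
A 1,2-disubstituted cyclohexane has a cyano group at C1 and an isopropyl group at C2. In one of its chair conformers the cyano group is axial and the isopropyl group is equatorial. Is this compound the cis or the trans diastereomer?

cis

C1 and C2 have opposite parity, so their axial bonds point in opposite directions.
With opposite-parity carbons, two substituents on the same face are one axial and one equatorial; opposite faces give both axial or both equatorial.
Here the groups are axial/equatorial → same face → cis.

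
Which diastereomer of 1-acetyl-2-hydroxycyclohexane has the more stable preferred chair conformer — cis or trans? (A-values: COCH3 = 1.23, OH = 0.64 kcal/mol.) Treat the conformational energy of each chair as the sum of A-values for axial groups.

trans

At 1,2 positions (parity opposite): cis → (a,e or e,a); trans → (e,e or a,a).
Best chair for cis: E = 0.64 kcal/mol; best chair for trans: E = 0.00 kcal/mol.
The trans isomer is lower by 0.64 kcal/mol.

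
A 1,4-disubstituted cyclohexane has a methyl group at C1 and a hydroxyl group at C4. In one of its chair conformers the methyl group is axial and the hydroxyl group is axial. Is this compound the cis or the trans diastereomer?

trans

C1 and C4 have opposite parity, so their axial bonds point in opposite directions.
With opposite-parity carbons, two substituents on the same face are one axial and one equatorial; opposite faces give both axial or both equatorial.
Here the groups are axial/axial → opposite face → trans.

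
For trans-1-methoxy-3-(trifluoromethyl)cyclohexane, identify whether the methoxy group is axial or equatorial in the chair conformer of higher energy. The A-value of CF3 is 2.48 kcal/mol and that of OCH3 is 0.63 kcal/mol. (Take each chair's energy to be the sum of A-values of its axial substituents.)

equatorial

C1 and C3 have the same parity, so for the trans isomer the two substituents are one axial and one equatorial in each chair.
Chair I (trifluoromethyl axial, methoxy equatorial): E = 2.48 kcal/mol.
Chair II (trifluoromethyl equatorial, methoxy axial): E = 0.63 kcal/mol.
Chair I is the less stable (higher-energy) conformer, and in that chair the methoxy group is equatorial.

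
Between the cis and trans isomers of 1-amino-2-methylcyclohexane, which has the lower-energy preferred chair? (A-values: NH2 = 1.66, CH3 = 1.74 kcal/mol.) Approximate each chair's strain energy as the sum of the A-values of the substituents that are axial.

At 1,2 positions (parity opposite): cis → (a,e or e,a); trans → (e,e or a,a).
Best chair for cis: E = 1.66 kcal/mol; best chair for trans: E = 0.00 kcal/mol.
The trans isomer is lower by 1.66 kcal/mol.

trans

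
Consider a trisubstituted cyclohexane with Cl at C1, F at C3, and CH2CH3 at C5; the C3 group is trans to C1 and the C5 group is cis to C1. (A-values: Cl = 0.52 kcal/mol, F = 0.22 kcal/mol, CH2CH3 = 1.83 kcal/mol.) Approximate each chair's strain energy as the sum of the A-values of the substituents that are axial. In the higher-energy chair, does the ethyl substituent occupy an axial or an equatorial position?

Chair I (chloro axial, fluoro equatorial, ethyl axial): E = 2.35 kcal/mol.
Chair II (chloro equatorial, fluoro axial, ethyl equatorial): E = 0.22 kcal/mol.
Chair I is the less stable (higher-energy) conformer, and in that chair the ethyl group is axial.

axial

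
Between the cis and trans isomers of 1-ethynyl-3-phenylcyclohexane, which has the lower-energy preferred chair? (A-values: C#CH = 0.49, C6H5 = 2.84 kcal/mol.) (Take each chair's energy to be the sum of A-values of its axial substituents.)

At 1,3 positions (parity same): cis → (e,e or a,a); trans → (a,e or e,a).
Best chair for cis: E = 0.00 kcal/mol; best chair for trans: E = 0.49 kcal/mol.
The cis isomer is lower by 0.49 kcal/mol.

cis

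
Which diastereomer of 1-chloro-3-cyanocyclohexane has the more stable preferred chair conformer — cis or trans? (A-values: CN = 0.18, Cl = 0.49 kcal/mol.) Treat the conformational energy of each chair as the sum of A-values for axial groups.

At 1,3 positions (parity same): cis → (e,e or a,a); trans → (a,e or e,a).
Best chair for cis: E = 0.00 kcal/mol; best chair for trans: E = 0.18 kcal/mol.
The cis isomer is lower by 0.18 kcal/mol.

cis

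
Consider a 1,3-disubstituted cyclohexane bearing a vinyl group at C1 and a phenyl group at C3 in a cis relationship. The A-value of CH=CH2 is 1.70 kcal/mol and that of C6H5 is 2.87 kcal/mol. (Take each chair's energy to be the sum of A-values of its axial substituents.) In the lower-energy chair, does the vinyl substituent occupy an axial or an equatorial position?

equatorial

C1 and C3 have the same parity, so for the cis isomer the two substituents are e,e in one chair and a,a in the other.
Chair I (vinyl axial, phenyl axial): E = 4.57 kcal/mol.
Chair II (vinyl equatorial, phenyl equatorial): E = 0.00 kcal/mol.
Chair II is the more stable (lower-energy) conformer, and in that chair the vinyl group is equatorial.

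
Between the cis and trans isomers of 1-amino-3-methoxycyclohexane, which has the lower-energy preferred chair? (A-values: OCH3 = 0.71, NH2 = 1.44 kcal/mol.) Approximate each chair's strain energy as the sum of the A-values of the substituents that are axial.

cis

At 1,3 positions (parity same): cis → (e,e or a,a); trans → (a,e or e,a).
Best chair for cis: E = 0.00 kcal/mol; best chair for trans: E = 0.71 kcal/mol.
The cis isomer is lower by 0.71 kcal/mol.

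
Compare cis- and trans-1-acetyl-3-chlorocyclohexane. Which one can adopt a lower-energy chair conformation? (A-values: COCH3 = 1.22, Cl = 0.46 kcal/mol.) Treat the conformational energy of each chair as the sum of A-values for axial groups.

At 1,3 positions (parity same): cis → (e,e or a,a); trans → (a,e or e,a).
Best chair for cis: E = 0.00 kcal/mol; best chair for trans: E = 0.46 kcal/mol.
The cis isomer is lower by 0.46 kcal/mol.

cis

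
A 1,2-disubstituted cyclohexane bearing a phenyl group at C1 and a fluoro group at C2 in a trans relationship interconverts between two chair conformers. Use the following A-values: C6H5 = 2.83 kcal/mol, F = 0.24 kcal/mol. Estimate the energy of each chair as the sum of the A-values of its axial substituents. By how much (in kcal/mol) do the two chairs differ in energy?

C1 and C2 have opposite parity, so for the trans isomer the two substituents are e,e in one chair and a,a in the other.
Chair I (phenyl axial, fluoro axial): E = 3.07 kcal/mol.
Chair II (phenyl equatorial, fluoro equatorial): E = 0.00 kcal/mol.
ΔE = 3.07 − 0.00 = 3.07 kcal/mol; chair II is more stable.

3.07 kcal/mol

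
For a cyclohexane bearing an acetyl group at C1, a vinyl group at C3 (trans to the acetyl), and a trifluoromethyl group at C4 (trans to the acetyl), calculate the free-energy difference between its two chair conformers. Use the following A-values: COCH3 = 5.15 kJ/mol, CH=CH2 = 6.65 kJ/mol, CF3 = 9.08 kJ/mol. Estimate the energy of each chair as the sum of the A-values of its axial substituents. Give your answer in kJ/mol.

Chair I (acetyl axial, vinyl equatorial, trifluoromethyl axial): E = 14.23 kJ/mol.
Chair II (acetyl equatorial, vinyl axial, trifluoromethyl equatorial): E = 6.65 kJ/mol.
ΔE = 14.23 − 6.65 = 7.58 kJ/mol; chair II is more stable.

7.58 kJ/mol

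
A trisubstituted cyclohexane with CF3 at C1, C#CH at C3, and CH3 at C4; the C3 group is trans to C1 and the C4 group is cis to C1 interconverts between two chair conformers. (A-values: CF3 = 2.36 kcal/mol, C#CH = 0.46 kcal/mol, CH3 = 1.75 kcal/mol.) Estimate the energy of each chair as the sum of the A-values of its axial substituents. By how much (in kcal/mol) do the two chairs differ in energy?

0.15 kcal/mol

Chair I (trifluoromethyl axial, ethynyl equatorial, methyl equatorial): E = 2.36 kcal/mol.
Chair II (trifluoromethyl equatorial, ethynyl axial, methyl axial): E = 2.21 kcal/mol.
ΔE = 2.36 − 2.21 = 0.15 kcal/mol; chair II is more stable.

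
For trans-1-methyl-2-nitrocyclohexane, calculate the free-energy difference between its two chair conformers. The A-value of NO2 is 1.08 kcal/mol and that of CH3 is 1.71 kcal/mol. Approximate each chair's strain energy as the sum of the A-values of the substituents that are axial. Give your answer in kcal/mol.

C1 and C2 have opposite parity, so for the trans isomer the two substituents are e,e in one chair and a,a in the other.
Chair I (nitro axial, methyl axial): E = 2.79 kcal/mol.
Chair II (nitro equatorial, methyl equatorial): E = 0.00 kcal/mol.
ΔE = 2.79 − 0.00 = 2.79 kcal/mol; chair II is more stable.

2.79 kcal/mol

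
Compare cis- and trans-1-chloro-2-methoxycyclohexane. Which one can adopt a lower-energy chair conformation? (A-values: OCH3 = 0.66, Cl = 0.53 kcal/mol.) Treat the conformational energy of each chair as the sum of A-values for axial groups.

At 1,2 positions (parity opposite): cis → (a,e or e,a); trans → (e,e or a,a).
Best chair for cis: E = 0.53 kcal/mol; best chair for trans: E = 0.00 kcal/mol.
The trans isomer is lower by 0.53 kcal/mol.

trans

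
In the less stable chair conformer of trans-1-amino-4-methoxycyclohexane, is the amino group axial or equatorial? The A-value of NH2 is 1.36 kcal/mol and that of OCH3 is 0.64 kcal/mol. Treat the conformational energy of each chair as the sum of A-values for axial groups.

axial

C1 and C4 have opposite parity, so for the trans isomer the two substituents are e,e in one chair and a,a in the other.
Chair I (amino axial, methoxy axial): E = 2.00 kcal/mol.
Chair II (amino equatorial, methoxy equatorial): E = 0.00 kcal/mol.
Chair I is the less stable (higher-energy) conformer, and in that chair the amino group is axial.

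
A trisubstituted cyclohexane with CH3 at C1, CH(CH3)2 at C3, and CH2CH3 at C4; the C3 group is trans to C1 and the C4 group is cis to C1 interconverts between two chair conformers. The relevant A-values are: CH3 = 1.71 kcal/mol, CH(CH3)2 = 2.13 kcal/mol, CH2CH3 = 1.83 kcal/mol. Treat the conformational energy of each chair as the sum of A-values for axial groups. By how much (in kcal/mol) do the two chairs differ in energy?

2.25 kcal/mol

Chair I (methyl axial, isopropyl equatorial, ethyl equatorial): E = 1.71 kcal/mol.
Chair II (methyl equatorial, isopropyl axial, ethyl axial): E = 3.96 kcal/mol.
ΔE = 3.96 − 1.71 = 2.25 kcal/mol; chair I is more stable.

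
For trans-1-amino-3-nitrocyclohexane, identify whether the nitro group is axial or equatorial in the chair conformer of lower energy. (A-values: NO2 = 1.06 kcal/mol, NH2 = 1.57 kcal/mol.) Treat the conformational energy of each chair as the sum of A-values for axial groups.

axial

C1 and C3 have the same parity, so for the trans isomer the two substituents are one axial and one equatorial in each chair.
Chair I (nitro axial, amino equatorial): E = 1.06 kcal/mol.
Chair II (nitro equatorial, amino axial): E = 1.57 kcal/mol.
Chair I is the more stable (lower-energy) conformer, and in that chair the nitro group is axial.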